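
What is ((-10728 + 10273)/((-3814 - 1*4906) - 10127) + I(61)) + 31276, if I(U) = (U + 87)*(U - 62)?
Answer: 586669871/18847 ≈ 31128.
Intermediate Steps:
I(U) = (-62 + U)*(87 + U) (I(U) = (87 + U)*(-62 + U) = (-62 + U)*(87 + U))
((-10728 + 10273)/((-3814 - 1*4906) - 10127) + I(61)) + 31276 = ((-10728 + 10273)/((-3814 - 1*4906) - 10127) + (-5394 + 61**2 + 25*61)) + 31276 = (-455/((-3814 - 4906) - 10127) + (-5394 + 3721 + 1525)) + 31276 = (-455/(-8720 - 10127) - 148) + 31276 = (-455/(-18847) - 148) + 31276 = (-455*(-1/18847) - 148) + 31276 = (455/18847 - 148) + 31276 = -2788901/18847 + 31276 = 586669871/18847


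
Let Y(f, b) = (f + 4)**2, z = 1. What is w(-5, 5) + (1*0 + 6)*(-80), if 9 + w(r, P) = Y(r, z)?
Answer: -488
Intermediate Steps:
Y(f, b) = (4 + f)**2
w(r, P) = -9 + (4 + r)**2
w(-5, 5) + (1*0 + 6)*(-80) = (-9 + (4 - 5)**2) + (1*0 + 6)*(-80) = (-9 + (-1)**2) + (0 + 6)*(-80) = (-9 + 1) + 6*(-80) = -8 - 480 = -488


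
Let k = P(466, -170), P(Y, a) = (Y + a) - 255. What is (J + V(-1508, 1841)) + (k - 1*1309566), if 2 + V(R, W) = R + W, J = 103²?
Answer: -1298585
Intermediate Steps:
J = 10609
P(Y, a) = -255 + Y + a
k = 41 (k = -255 + 466 - 170 = 41)
V(R, W) = -2 + R + W (V(R, W) = -2 + (R + W) = -2 + R + W)
(J + V(-1508, 1841)) + (k - 1*1309566) = (10609 + (-2 - 1508 + 1841)) + (41 - 1*1309566) = (10609 + 331) + (41 - 1309566) = 10940 - 1309525 = -1298585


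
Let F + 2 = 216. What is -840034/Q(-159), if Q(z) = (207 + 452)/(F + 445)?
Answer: -840034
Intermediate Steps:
F = 214 (F = -2 + 216 = 214)
Q(z) = 1 (Q(z) = (207 + 452)/(214 + 445) = 659/659 = 659*(1/659) = 1)
-840034/Q(-159) = -840034/1 = -840034*1 = -840034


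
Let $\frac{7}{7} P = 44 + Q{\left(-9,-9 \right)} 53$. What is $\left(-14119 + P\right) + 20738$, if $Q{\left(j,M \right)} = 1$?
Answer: $6716$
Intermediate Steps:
$P = 97$ ($P = 44 + 1 \cdot 53 = 44 + 53 = 97$)
$\left(-14119 + P\right) + 20738 = \left(-14119 + 97\right) + 20738 = -14022 + 20738 = 6716$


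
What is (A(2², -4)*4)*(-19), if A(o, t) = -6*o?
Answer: 1824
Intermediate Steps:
(A(2², -4)*4)*(-19) = (-6*2²*4)*(-19) = (-6*4*4)*(-19) = -24*4*(-19) = -96*(-19) = 1824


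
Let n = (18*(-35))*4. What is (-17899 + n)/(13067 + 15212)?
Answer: -20419/28279 ≈ -0.72206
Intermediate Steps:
n = -2520 (n = -630*4 = -2520)
(-17899 + n)/(13067 + 15212) = (-17899 - 2520)/(13067 + 15212) = -20419/28279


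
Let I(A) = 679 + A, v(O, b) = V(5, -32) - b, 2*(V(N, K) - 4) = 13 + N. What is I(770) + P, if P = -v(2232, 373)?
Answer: 1809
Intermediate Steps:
V(N, K) = 21/2 + N/2 (V(N, K) = 4 + (13 + N)/2 = 4 + (13/2 + N/2) = 21/2 + N/2)
v(O, b) = 13 - b (v(O, b) = (21/2 + (1/2)*5) - b = (21/2 + 5/2) - b = 13 - b)
P = 360 (P = -(13 - 1*373) = -(13 - 373) = -1*(-360) = 360)
I(770) + P = (679 + 770) + 360 = 1449 + 360 = 1809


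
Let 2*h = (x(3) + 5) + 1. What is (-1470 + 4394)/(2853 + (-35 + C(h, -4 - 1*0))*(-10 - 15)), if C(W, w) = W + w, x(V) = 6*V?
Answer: 731/882 ≈ 0.82880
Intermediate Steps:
h = 12 (h = ((6*3 + 5) + 1)/2 = ((18 + 5) + 1)/2 = (23 + 1)/2 = (½)*24 = 12)
(-1470 + 4394)/(2853 + (-35 + C(h, -4 - 1*0))*(-10 - 15)) = (-1470 + 4394)/(2853 + (-35 + (12 + (-4 - 1*0)))*(-10 - 15)) = 2924/(2853 + (-35 + (12 + (-4 + 0)))*(-25)) = 2924/(2853 + (-35 + (12 - 4))*(-25)) = 2924/(2853 + (-35 + 8)*(-25)) = 2924/(2853 - 27*(-25)) = 2924/(2853 + 675) = 2924/3528 = 2924*(1/3528) = 731/882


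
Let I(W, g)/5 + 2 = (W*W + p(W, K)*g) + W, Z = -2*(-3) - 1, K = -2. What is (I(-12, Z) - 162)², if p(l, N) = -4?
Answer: 150544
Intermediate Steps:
Z = 5 (Z = 6 - 1 = 5)
I(W, g) = -10 - 20*g + 5*W + 5*W² (I(W, g) = -10 + 5*((W*W - 4*g) + W) = -10 + 5*((W² - 4*g) + W) = -10 + 5*(W + W² - 4*g) = -10 + (-20*g + 5*W + 5*W²) = -10 - 20*g + 5*W + 5*W²)
(I(-12, Z) - 162)² = ((-10 - 20*5 + 5*(-12) + 5*(-12)²) - 162)² = ((-10 - 100 - 60 + 5*144) - 162)² = ((-10 - 100 - 60 + 720) - 162)² = (550 - 162)² = 388² = 150544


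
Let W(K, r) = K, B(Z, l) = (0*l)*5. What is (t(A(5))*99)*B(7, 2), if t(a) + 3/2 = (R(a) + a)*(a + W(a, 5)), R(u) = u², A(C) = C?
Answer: 0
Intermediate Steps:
B(Z, l) = 0 (B(Z, l) = 0*5 = 0)
t(a) = -3/2 + 2*a*(a + a²) (t(a) = -3/2 + (a² + a)*(a + a) = -3/2 + (a + a²)*(2*a) = -3/2 + 2*a*(a + a²))
(t(A(5))*99)*B(7, 2) = ((-3/2 + 2*5² + 2*5³)*99)*0 = ((-3/2 + 2*25 + 2*125)*99)*0 = ((-3/2 + 50 + 250)*99)*0 = ((597/2)*99)*0 = (59103/2)*0 = 0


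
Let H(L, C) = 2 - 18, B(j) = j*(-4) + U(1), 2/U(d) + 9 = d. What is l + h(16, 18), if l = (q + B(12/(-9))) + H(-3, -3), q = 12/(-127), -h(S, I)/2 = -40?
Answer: 105139/1524 ≈ 68.989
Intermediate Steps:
h(S, I) = 80 (h(S, I) = -2*(-40) = 80)
q = -12/127 (q = 12*(-1/127) = -12/127 ≈ -0.094488)
U(d) = 2/(-9 + d)
B(j) = -1/4 - 4*j (B(j) = j*(-4) + 2/(-9 + 1) = -4*j + 2/(-8) = -4*j + 2*(-1/8) = -4*j - 1/4 = -1/4 - 4*j)
H(L, C) = -16
l = -16781/1524 (l = (-12/127 + (-1/4 - 48/(-9))) - 16 = (-12/127 + (-1/4 - 48*(-1)/9)) - 16 = (-12/127 + (-1/4 - 4*(-4/3))) - 16 = (-12/127 + (-1/4 + 16/3)) - 16 = (-12/127 + 61/12) - 16 = 7603/1524 - 16 = -16781/1524 ≈ -11.011)
l + h(16, 18) = -16781/1524 + 80 = 105139/1524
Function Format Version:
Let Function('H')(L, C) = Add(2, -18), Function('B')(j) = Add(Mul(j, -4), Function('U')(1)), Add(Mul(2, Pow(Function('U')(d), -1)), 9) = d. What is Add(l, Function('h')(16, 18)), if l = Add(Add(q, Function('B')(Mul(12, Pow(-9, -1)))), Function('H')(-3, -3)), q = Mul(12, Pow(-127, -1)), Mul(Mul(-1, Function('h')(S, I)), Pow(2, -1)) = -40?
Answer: Rational(105139, 1524) ≈ 68.989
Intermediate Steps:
Function('h')(S, I) = 80 (Function('h')(S, I) = Mul(-2, -40) = 80)
q = Rational(-12, 127) (q = Mul(12, Rational(-1, 127)) = Rational(-12, 127) ≈ -0.094488)
Function('U')(d) = Mul(2, Pow(Add(-9, d), -1))
Function('B')(j) = Add(Rational(-1, 4), Mul(-4, j)) (Function('B')(j) = Add(Mul(j, -4), Mul(2, Pow(Add(-9, 1), -1))) = Add(Mul(-4, j), Mul(2, Pow(-8, -1))) = Add(Mul(-4, j), Mul(2, Rational(-1, 8))) = Add(Mul(-4, j), Rational(-1, 4)) = Add(Rational(-1, 4), Mul(-4, j)))
Function('H')(L, C) = -16
l = Rational(-16781, 1524) (l = Add(Add(Rational(-12, 127), Add(Rational(-1, 4), Mul(-4, Mul(12, Pow(-9, -1))))), -16) = Add(Add(Rational(-12, 127), Add(Rational(-1, 4), Mul(-4, Mul(12, Rational(-1, 9))))), -16) = Add(Add(Rational(-12, 127), Add(Rational(-1, 4), Mul(-4, Rational(-4, 3)))), -16) = Add(Add(Rational(-12, 127), Add(Rational(-1, 4), Rational(16, 3))), -16) = Add(Add(Rational(-12, 127), Rational(61, 12)), -16) = Add(Rational(7603, 1524), -16) = Rational(-16781, 1524) ≈ -11.011)
Add(l, Function('h')(16, 18)) = Add(Rational(-16781, 1524), 80) = Rational(105139, 1524)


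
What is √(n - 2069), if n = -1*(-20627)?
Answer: 3*√2062 ≈ 136.23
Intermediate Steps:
n = 20627
√(n - 2069) = √(20627 - 2069) = √18558 = 3*√2062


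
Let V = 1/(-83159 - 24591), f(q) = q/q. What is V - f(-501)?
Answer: -107751/107750 ≈ -1.0000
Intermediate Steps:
f(q) = 1
V = -1/107750 (V = 1/(-107750) = -1/107750 ≈ -9.2807e-6)
V - f(-501) = -1/107750 - 1*1 = -1/107750 - 1 = -107751/107750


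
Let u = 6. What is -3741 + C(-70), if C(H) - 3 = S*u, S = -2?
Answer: -3750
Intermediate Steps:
C(H) = -9 (C(H) = 3 - 2*6 = 3 - 12 = -9)
-3741 + C(-70) = -3741 - 9 = -3750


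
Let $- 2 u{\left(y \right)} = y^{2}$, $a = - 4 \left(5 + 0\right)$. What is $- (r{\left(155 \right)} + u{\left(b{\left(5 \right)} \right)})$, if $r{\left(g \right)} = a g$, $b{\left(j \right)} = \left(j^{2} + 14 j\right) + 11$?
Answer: $8718$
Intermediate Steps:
$b{\left(j \right)} = 11 + j^{2} + 14 j$
$a = -20$ ($a = \left(-4\right) 5 = -20$)
$r{\left(g \right)} = - 20 g$
$u{\left(y \right)} = - \frac{y^{2}}{2}$
$- (r{\left(155 \right)} + u{\left(b{\left(5 \right)} \right)}) = - (\left(-20\right) 155 - \frac{\left(11 + 5^{2} + 14 \cdot 5\right)^{2}}{2}) = - (-3100 - \frac{\left(11 + 25 + 70\right)^{2}}{2}) = - (-3100 - \frac{106^{2}}{2}) = - (-3100 - 5618) = \left(-1\right) \left(-8718\right) = 8718$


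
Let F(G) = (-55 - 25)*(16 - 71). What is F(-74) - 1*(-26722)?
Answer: 31122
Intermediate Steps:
F(G) = 4400 (F(G) = -80*(-55) = 4400)
F(-74) - 1*(-26722) = 4400 - 1*(-26722) = 4400 + 26722 = 31122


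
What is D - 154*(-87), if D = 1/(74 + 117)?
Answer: 2559019/191 ≈ 13398.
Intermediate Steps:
D = 1/191 ≈ 0.0052356
D - 154*(-87) = 1/191 - 154*(-87) = 1/191 + 13398 = 2559019/191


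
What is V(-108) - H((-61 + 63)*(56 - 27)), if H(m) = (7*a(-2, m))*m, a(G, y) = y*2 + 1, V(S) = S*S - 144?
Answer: -35982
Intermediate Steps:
V(S) = -144 + S² (V(S) = S² - 144 = -144 + S²)
a(G, y) = 1 + 2*y (a(G, y) = 2*y + 1 = 1 + 2*y)
H(m) = m*(7 + 14*m) (H(m) = (7*(1 + 2*m))*m = (7 + 14*m)*m = m*(7 + 14*m))
V(-108) - H((-61 + 63)*(56 - 27)) = (-144 + (-108)²) - 7*(-61 + 63)*(56 - 27)*(1 + 2*((-61 + 63)*(56 - 27))) = (-144 + 11664) - 7*2*29*(1 + 2*(2*29)) = 11520 - 7*58*(1 + 2*58) = 11520 - 7*58*(1 + 116) = 11520 - 7*58*117 = 11520 - 1*47502 = 11520 - 47502 = -35982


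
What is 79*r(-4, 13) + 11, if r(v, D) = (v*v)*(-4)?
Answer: -5045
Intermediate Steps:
r(v, D) = -4*v² (r(v, D) = v²*(-4) = -4*v²)
79*r(-4, 13) + 11 = 79*(-4*(-4)²) + 11 = 79*(-4*16) + 11 = 79*(-64) + 11 = -5056 + 11 = -5045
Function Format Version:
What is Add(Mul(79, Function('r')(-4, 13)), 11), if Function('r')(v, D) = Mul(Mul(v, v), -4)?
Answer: -5045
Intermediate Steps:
Function('r')(v, D) = Mul(-4, Pow(v, 2)) (Function('r')(v, D) = Mul(Pow(v, 2), -4) = Mul(-4, Pow(v, 2)))
Add(Mul(79, Function('r')(-4, 13)), 11) = Add(Mul(79, Mul(-4, Pow(-4, 2))), 11) = Add(Mul(79, Mul(-4, 16)), 11) = Add(Mul(79, -64), 11) = Add(-5056, 11) = -5045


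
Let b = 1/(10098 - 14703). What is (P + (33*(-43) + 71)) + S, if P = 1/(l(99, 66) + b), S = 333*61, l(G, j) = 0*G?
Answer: 14360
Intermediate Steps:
l(G, j) = 0
b = -1/4605 (b = 1/(-4605) = -1/4605 ≈ -0.00021716)
S = 20313
P = -4605 (P = 1/(0 - 1/4605) = 1/(-1/4605) = -4605)
(P + (33*(-43) + 71)) + S = (-4605 + (33*(-43) + 71)) + 20313 = (-4605 + (-1419 + 71)) + 20313 = (-4605 - 1348) + 20313 = -5953 + 20313 = 14360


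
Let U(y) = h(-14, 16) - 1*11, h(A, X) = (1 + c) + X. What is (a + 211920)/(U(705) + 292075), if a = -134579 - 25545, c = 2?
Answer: 51796/292083 ≈ 0.17733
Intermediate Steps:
h(A, X) = 3 + X (h(A, X) = (1 + 2) + X = 3 + X)
a = -160124
U(y) = 8 (U(y) = (3 + 16) - 1*11 = 19 - 11 = 8)
(a + 211920)/(U(705) + 292075) = (-160124 + 211920)/(8 + 292075) = 51796/292083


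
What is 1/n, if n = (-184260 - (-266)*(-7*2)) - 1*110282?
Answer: -1/298266 ≈ -3.3527e-6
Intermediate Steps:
n = -298266 (n = (-184260 - (-266)*(-14)) - 110282 = (-184260 - 1*3724) - 110282 = (-184260 - 3724) - 110282 = -187984 - 110282 = -298266)
1/n = 1/(-298266) = -1/298266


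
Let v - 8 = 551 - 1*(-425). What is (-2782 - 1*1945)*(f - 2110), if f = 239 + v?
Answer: 4192849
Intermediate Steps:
v = 984 (v = 8 + (551 - 1*(-425)) = 8 + (551 + 425) = 8 + 976 = 984)
f = 1223 (f = 239 + 984 = 1223)
(-2782 - 1*1945)*(f - 2110) = (-2782 - 1*1945)*(1223 - 2110) = (-2782 - 1945)*(-887) = -4727*(-887) = 4192849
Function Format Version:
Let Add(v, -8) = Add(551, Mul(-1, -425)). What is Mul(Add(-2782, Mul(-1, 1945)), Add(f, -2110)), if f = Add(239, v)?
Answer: 4192849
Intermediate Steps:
v = 984 (v = Add(8, Add(551, Mul(-1, -425))) = Add(8, Add(551, 425)) = Add(8, 976) = 984)
f = 1223 (f = Add(239, 984) = 1223)
Mul(Add(-2782, Mul(-1, 1945)), Add(f, -2110)) = Mul(Add(-2782, Mul(-1, 1945)), Add(1223, -2110)) = Mul(Add(-2782, -1945), -887) = Mul(-4727, -887) = 4192849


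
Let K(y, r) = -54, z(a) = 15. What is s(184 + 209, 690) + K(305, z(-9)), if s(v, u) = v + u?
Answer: 1029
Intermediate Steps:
s(v, u) = u + v
s(184 + 209, 690) + K(305, z(-9)) = (690 + (184 + 209)) - 54 = (690 + 393) - 54 = 1083 - 54 = 1029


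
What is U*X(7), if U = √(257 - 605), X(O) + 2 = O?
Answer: 10*I*√87 ≈ 93.274*I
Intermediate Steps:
X(O) = -2 + O
U = 2*I*√87 (U = √(-348) = 2*I*√87 ≈ 18.655*I)
U*X(7) = (2*I*√87)*(-2 + 7) = (2*I*√87)*5 = 10*I*√87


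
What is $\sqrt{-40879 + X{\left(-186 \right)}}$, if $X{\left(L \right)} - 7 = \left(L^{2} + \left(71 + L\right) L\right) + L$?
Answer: $4 \sqrt{933} \approx 122.18$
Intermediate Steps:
$X{\left(L \right)} = 7 + L + L^{2} + L \left(71 + L\right)$ ($X{\left(L \right)} = 7 + \left(\left(L^{2} + \left(71 + L\right) L\right) + L\right) = 7 + \left(\left(L^{2} + L \left(71 + L\right)\right) + L\right) = 7 + \left(L + L^{2} + L \left(71 + L\right)\right) = 7 + L + L^{2} + L \left(71 + L\right)$)
$\sqrt{-40879 + X{\left(-186 \right)}} = \sqrt{-40879 + \left(7 + 2 \left(-186\right)^{2} + 72 \left(-186\right)\right)} = \sqrt{-40879 + \left(7 + 2 \cdot 34596 - 13392\right)} = \sqrt{-40879 + \left(7 + 69192 - 13392\right)} = \sqrt{-40879 + 55807} = \sqrt{14928} = 4 \sqrt{933}$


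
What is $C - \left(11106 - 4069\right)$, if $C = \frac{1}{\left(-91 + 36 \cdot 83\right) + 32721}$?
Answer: $- \frac{250643865}{35618} \approx -7037.0$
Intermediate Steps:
$C = \frac{1}{35618}$ ($C = \frac{1}{\left(-91 + 2988\right) + 32721} = \frac{1}{2897 + 32721} = \frac{1}{35618} \approx 2.8076 \cdot 10^{-5}$)
$C - \left(11106 - 4069\right) = \frac{1}{35618} - \left(11106 - 4069\right) = \frac{1}{35618} - 7037 = - \frac{250643865}{35618}$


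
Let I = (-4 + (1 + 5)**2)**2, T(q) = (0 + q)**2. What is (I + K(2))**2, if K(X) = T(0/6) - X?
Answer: 1044484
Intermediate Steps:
T(q) = q**2
K(X) = -X (K(X) = (0/6)**2 - X = (0*(1/6))**2 - X = 0**2 - X = 0 - X = -X)
I = 1024 (I = (-4 + 6**2)**2 = (-4 + 36)**2 = 32**2 = 1024)
(I + K(2))**2 = (1024 - 1*2)**2 = (1024 - 2)**2 = 1022**2 = 1044484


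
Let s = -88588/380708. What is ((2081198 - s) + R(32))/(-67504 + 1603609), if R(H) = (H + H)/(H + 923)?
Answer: 189168511095643/139622781633675 ≈ 1.3549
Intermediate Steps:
R(H) = 2*H/(923 + H) (R(H) = (2*H)/(923 + H) = 2*H/(923 + H))
s = -22147/95177 (s = -88588*1/380708 = -22147/95177 ≈ -0.23269)
((2081198 - s) + R(32))/(-67504 + 1603609) = ((2081198 - 1*(-22147/95177)) + 2*32/(923 + 32))/(-67504 + 1603609) = ((2081198 + 22147/95177) + 2*32/955)/1536105 = (198082204193/95177 + 2*32*(1/955))*(1/1536105) = (198082204193/95177 + 64/955)*(1/1536105) = (189168511095643/90894035)*(1/1536105) = 189168511095643/139622781633675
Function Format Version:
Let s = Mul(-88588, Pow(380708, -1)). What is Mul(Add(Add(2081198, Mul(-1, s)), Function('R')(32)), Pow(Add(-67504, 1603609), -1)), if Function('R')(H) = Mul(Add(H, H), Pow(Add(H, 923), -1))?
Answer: Rational(189168511095643, 139622781633675) ≈ 1.3549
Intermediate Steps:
Function('R')(H) = Mul(2, H, Pow(Add(923, H), -1)) (Function('R')(H) = Mul(Mul(2, H), Pow(Add(923, H), -1)) = Mul(2, H, Pow(Add(923, H), -1)))
s = Rational(-22147, 95177) (s = Mul(-88588, Rational(1, 380708)) = Rational(-22147, 95177) ≈ -0.23269)
Mul(Add(Add(2081198, Mul(-1, s)), Function('R')(32)), Pow(Add(-67504, 1603609), -1)) = Mul(Add(Add(2081198, Mul(-1, Rational(-22147, 95177))), Mul(2, 32, Pow(Add(923, 32), -1))), Pow(Add(-67504, 1603609), -1)) = Mul(Add(Add(2081198, Rational(22147, 95177)), Mul(2, 32, Pow(955, -1))), Pow(1536105, -1)) = Mul(Add(Rational(198082204193, 95177), Mul(2, 32, Rational(1, 955))), Rational(1, 1536105)) = Mul(Add(Rational(198082204193, 95177), Rational(64, 955)), Rational(1, 1536105)) = Mul(Rational(189168511095643, 90894035), Rational(1, 1536105)) = Rational(189168511095643, 139622781633675)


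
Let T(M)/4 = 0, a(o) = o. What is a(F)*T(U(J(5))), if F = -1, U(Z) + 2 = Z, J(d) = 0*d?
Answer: 0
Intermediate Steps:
J(d) = 0
U(Z) = -2 + Z
T(M) = 0 (T(M) = 4*0 = 0)
a(F)*T(U(J(5))) = -1*0 = 0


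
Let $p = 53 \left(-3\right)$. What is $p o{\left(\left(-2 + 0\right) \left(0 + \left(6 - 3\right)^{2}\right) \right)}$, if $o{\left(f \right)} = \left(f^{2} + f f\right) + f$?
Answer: $-100170$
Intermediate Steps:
$p = -159$
$o{\left(f \right)} = f + 2 f^{2}$ ($o{\left(f \right)} = \left(f^{2} + f^{2}\right) + f = 2 f^{2} + f = f + 2 f^{2}$)
$p o{\left(\left(-2 + 0\right) \left(0 + \left(6 - 3\right)^{2}\right) \right)} = - 159 \left(-2 + 0\right) \left(0 + \left(6 - 3\right)^{2}\right) \left(1 + 2 \left(-2 + 0\right) \left(0 + \left(6 - 3\right)^{2}\right)\right) = - 159 - 2 \left(0 + 3^{2}\right) \left(1 + 2 \left(- 2 \left(0 + 3^{2}\right)\right)\right) = - 159 - 2 \left(0 + 9\right) \left(1 + 2 \left(- 2 \left(0 + 9\right)\right)\right) = - 159 \left(-2\right) 9 \left(1 + 2 \left(\left(-2\right) 9\right)\right) = - 159 \left(- 18 \left(1 + 2 \left(-18\right)\right)\right) = - 159 \left(- 18 \left(1 - 36\right)\right) = - 159 \left(\left(-18\right) \left(-35\right)\right) = \left(-159\right) 630 = -100170$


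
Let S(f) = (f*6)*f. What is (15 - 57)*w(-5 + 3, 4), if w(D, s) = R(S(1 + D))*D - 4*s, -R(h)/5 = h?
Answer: -1848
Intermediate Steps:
S(f) = 6*f² (S(f) = (6*f)*f = 6*f²)
R(h) = -5*h
w(D, s) = -4*s - 30*D*(1 + D)² (w(D, s) = (-30*(1 + D)²)*D - 4*s = -30*D*(1 + D)² - 4*s = -4*s - 30*D*(1 + D)²)
(15 - 57)*w(-5 + 3, 4) = (15 - 57)*(-4*4 - 30*(-5 + 3)*(1 + (-5 + 3))²) = -42*(-16 - 30*(-2)*(1 - 2)²) = -42*(-16 - 30*(-2)*(-1)²) = -42*(-16 - 30*(-2)*1) = -42*(-16 + 60) = -42*44 = -1848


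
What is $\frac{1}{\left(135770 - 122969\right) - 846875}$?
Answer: $- \frac{1}{834074} \approx -1.1989 \cdot 10^{-6}$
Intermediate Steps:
$\frac{1}{\left(135770 - 122969\right) - 846875} = \frac{1}{\left(135770 - 122969\right) + \left(-1427160 + 580285\right)} = \frac{1}{12801 - 846875} = \frac{1}{-834074} = - \frac{1}{834074}$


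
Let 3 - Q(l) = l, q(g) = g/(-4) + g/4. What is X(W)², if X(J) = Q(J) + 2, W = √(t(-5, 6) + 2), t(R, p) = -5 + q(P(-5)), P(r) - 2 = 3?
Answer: (5 - I*√3)² ≈ 22.0 - 17.32*I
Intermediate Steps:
P(r) = 5 (P(r) = 2 + 3 = 5)
q(g) = 0 (q(g) = g*(-¼) + g*(¼) = -g/4 + g/4 = 0)
Q(l) = 3 - l
t(R, p) = -5 (t(R, p) = -5 + 0 = -5)
W = I*√3 (W = √(-5 + 2) = √(-3) = I*√3 ≈ 1.732*I)
X(J) = 5 - J (X(J) = (3 - J) + 2 = 5 - J)
X(W)² = (5 - I*√3)²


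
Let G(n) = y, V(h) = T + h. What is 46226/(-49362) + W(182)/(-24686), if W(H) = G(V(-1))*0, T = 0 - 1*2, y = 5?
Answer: -23113/24681 ≈ -0.93647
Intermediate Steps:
T = -2 (T = 0 - 2 = -2)
V(h) = -2 + h
G(n) = 5
W(H) = 0 (W(H) = 5*0 = 0)
46226/(-49362) + W(182)/(-24686) = 46226/(-49362) + 0/(-24686) = 46226*(-1/49362) + 0*(-1/24686) = -23113/24681 + 0 = -23113/24681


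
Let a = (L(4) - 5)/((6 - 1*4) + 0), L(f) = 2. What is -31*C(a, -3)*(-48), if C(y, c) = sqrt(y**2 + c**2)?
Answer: 2232*sqrt(5) ≈ 4990.9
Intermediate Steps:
a = -3/2 (a = (2 - 5)/((6 - 1*4) + 0) = -3/((6 - 4) + 0) = -3/(2 + 0) = -3/2 ≈ -1.5000)
C(y, c) = sqrt(c**2 + y**2)
-31*C(a, -3)*(-48) = -31*sqrt((-3)**2 + (-3/2)**2)*(-48) = -31*sqrt(9 + 9/4)*(-48) = -93*sqrt(5)/2*(-48) = 2232*sqrt(5)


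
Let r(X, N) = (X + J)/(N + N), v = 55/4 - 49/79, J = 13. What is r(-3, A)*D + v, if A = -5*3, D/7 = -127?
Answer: 293371/948 ≈ 309.46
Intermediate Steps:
D = -889 (D = 7*(-127) = -889)
v = 4149/316 (v = 55*(1/4) - 49*1/79 = 55/4 - 49/79 = 4149/316 ≈ 13.130)
A = -15
r(X, N) = (13 + X)/(2*N) (r(X, N) = (X + 13)/(N + N) = (13 + X)/((2*N)) = (13 + X)*(1/(2*N)) = (13 + X)/(2*N))
r(-3, A)*D + v = ((1/2)*(13 - 3)/(-15))*(-889) + 4149/316 = ((1/2)*(-1/15)*10)*(-889) + 4149/316 = -1/3*(-889) + 4149/316 = 889/3 + 4149/316 = 293371/948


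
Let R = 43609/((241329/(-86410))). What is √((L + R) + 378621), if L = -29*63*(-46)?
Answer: √26035959060565773/241329 ≈ 668.62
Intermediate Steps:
R = -3768253690/241329 (R = 43609/((241329*(-1/86410))) = 43609/(-241329/86410) = 43609*(-86410/241329) = -3768253690/241329 ≈ -15615.)
L = 84042 (L = -1827*(-46) = 84042)
√((L + R) + 378621) = √((84042 - 3768253690/241329) + 378621) = √(16513518128/241329 + 378621) = √(107885745437/241329) = √26035959060565773/241329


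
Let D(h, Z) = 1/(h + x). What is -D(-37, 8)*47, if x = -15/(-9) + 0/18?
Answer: 141/106 ≈ 1.3302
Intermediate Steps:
x = 5/3 (x = -15*(-⅑) + 0*(1/18) = 5/3 + 0 = 5/3 ≈ 1.6667)
D(h, Z) = 1/(5/3 + h) (D(h, Z) = 1/(h + 5/3) = 1/(5/3 + h))
-D(-37, 8)*47 = -3/(5 + 3*(-37))*47 = -3/(5 - 111)*47 = -3/(-106)*47 = -3*(-1/106)*47 = -(-3)*47/106 = -1*(-141/106) = 141/106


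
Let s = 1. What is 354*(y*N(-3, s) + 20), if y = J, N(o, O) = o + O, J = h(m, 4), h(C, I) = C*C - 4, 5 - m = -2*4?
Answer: -109740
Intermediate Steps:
m = 13 (m = 5 - (-2)*4 = 5 - 1*(-8) = 5 + 8 = 13)
h(C, I) = -4 + C² (h(C, I) = C² - 4 = -4 + C²)
J = 165 (J = -4 + 13² = -4 + 169 = 165)
N(o, O) = O + o
y = 165
354*(y*N(-3, s) + 20) = 354*(165*(1 - 3) + 20) = 354*(165*(-2) + 20) = 354*(-330 + 20) = 354*(-310) = -109740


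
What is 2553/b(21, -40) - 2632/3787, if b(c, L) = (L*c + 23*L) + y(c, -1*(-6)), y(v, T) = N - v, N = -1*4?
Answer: -684111/321895 ≈ -2.1253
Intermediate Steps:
N = -4
y(v, T) = -4 - v
b(c, L) = -4 - c + 23*L + L*c (b(c, L) = (L*c + 23*L) + (-4 - c) = (23*L + L*c) + (-4 - c) = -4 - c + 23*L + L*c)
2553/b(21, -40) - 2632/3787 = 2553/(-4 - 1*21 + 23*(-40) - 40*21) - 2632/3787 = 2553/(-4 - 21 - 920 - 840) - 2632*1/3787 = 2553/(-1785) - 376/541 = 2553*(-1/1785) - 376/541 = -851/595 - 376/541 = -684111/321895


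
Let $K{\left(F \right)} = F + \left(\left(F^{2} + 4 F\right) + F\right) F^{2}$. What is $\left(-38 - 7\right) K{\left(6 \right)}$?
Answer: $-107190$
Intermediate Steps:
$K{\left(F \right)} = F + F^{2} \left(F^{2} + 5 F\right)$ ($K{\left(F \right)} = F + \left(F^{2} + 5 F\right) F^{2} = F + F^{2} \left(F^{2} + 5 F\right)$)
$\left(-38 - 7\right) K{\left(6 \right)} = \left(-38 - 7\right) \left(6 + 6^{4} + 5 \cdot 6^{3}\right) = - 45 \left(6 + 1296 + 5 \cdot 216\right) = - 45 \left(6 + 1296 + 1080\right) = \left(-45\right) 2382 = -107190$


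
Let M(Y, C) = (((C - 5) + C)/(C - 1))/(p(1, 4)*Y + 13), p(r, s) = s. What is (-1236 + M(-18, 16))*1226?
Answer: -447035154/295 ≈ -1.5154e+6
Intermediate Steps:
M(Y, C) = (-5 + 2*C)/((-1 + C)*(13 + 4*Y)) (M(Y, C) = (((C - 5) + C)/(C - 1))/(4*Y + 13) = (((-5 + C) + C)/(-1 + C))/(13 + 4*Y) = ((-5 + 2*C)/(-1 + C))/(13 + 4*Y) = (-5 + 2*C)/((-1 + C)*(13 + 4*Y)))
(-1236 + M(-18, 16))*1226 = (-1236 + (-5 + 2*16)/(-13 - 4*(-18) + 13*16 + 4*16*(-18)))*1226 = (-1236 + (-5 + 32)/(-13 + 72 + 208 - 1152))*1226 = (-1236 + 27/(-885))*1226 = (-1236 - 1/885*27)*1226 = (-1236 - 9/295)*1226 = -364629/295*1226 = -447035154/295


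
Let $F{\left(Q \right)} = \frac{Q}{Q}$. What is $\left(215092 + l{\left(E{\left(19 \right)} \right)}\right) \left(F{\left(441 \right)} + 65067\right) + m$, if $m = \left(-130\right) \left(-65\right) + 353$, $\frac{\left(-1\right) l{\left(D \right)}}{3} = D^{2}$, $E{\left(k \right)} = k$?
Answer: $13925146415$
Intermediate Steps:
$F{\left(Q \right)} = 1$
$l{\left(D \right)} = - 3 D^{2}$
$m = 8803$ ($m = 8450 + 353 = 8803$)
$\left(215092 + l{\left(E{\left(19 \right)} \right)}\right) \left(F{\left(441 \right)} + 65067\right) + m = \left(215092 - 3 \cdot 19^{2}\right) \left(1 + 65067\right) + 8803 = \left(215092 - 1083\right) 65068 + 8803 = 214009 \cdot 65068 + 8803 = 13925137612 + 8803 = 13925146415$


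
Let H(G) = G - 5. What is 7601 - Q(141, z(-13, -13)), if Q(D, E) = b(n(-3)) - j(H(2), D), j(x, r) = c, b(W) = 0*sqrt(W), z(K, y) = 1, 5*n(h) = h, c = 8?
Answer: 7609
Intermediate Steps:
n(h) = h/5
H(G) = -5 + G
b(W) = 0
j(x, r) = 8
Q(D, E) = -8 (Q(D, E) = 0 - 1*8 = 0 - 8 = -8)
7601 - Q(141, z(-13, -13)) = 7601 - 1*(-8) = 7601 + 8 = 7609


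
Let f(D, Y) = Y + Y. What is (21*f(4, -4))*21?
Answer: -3528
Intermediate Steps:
f(D, Y) = 2*Y
(21*f(4, -4))*21 = (21*(2*(-4)))*21 = (21*(-8))*21 = -168*21 = -3528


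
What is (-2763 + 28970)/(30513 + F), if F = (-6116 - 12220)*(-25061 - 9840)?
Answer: 26207/639975249 ≈ 4.0950e-5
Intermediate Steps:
F = 639944736 (F = -18336*(-34901) = 639944736)
(-2763 + 28970)/(30513 + F) = (-2763 + 28970)/(30513 + 639944736) = 26207/639975249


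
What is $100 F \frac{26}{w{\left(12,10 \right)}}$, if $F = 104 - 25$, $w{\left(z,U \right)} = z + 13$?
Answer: $8216$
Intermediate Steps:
$w{\left(z,U \right)} = 13 + z$
$F = 79$ ($F = 104 - 25 = 79$)
$100 F \frac{26}{w{\left(12,10 \right)}} = 100 \cdot 79 \frac{26}{13 + 12} = 7900 \cdot \frac{26}{25} = 8216$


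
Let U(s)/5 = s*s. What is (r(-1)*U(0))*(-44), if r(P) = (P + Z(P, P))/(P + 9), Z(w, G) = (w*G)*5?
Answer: 0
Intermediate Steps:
Z(w, G) = 5*G*w (Z(w, G) = (G*w)*5 = 5*G*w)
U(s) = 5*s² (U(s) = 5*(s*s) = 5*s²)
r(P) = (P + 5*P²)/(9 + P) (r(P) = (P + 5*P*P)/(P + 9) = (P + 5*P²)/(9 + P))
(r(-1)*U(0))*(-44) = ((-(1 + 5*(-1))/(9 - 1))*(5*0²))*(-44) = ((-1*(1 - 5)/8)*(5*0))*(-44) = (-1*⅛*(-4)*0)*(-44) = ((½)*0)*(-44) = 0*(-44) = 0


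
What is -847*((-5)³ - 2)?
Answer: 107569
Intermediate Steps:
-847*((-5)³ - 2) = -847*(-125 - 2) = -847*(-127) = 107569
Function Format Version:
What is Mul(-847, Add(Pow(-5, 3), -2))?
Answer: 107569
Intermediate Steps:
Mul(-847, Add(Pow(-5, 3), -2)) = Mul(-847, Add(-125, -2)) = Mul(-847, -127) = 107569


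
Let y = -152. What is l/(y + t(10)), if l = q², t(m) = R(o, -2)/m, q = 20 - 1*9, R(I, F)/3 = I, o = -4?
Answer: -605/766 ≈ -0.78982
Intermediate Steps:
R(I, F) = 3*I
q = 11 (q = 20 - 9 = 11)
t(m) = -12/m (t(m) = (3*(-4))/m = -12/m)
l = 121 (l = 11² = 121)
l/(y + t(10)) = 121/(-152 - 12/10) = 121/(-152 - 12*⅒) = 121/(-152 - 6/5) = 121/(-766/5) = 121*(-5/766) = -605/766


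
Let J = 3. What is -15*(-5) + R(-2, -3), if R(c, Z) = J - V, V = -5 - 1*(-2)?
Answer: 81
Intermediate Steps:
V = -3 (V = -5 + 2 = -3)
R(c, Z) = 6 (R(c, Z) = 3 - 1*(-3) = 3 + 3 = 6)
-15*(-5) + R(-2, -3) = -15*(-5) + 6 = 75 + 6 = 81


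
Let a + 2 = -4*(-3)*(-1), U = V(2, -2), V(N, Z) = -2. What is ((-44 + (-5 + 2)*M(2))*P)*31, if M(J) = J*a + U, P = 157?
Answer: 223882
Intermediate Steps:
U = -2
a = -14 (a = -2 - 4*(-3)*(-1) = -2 + 12*(-1) = -2 - 12 = -14)
M(J) = -2 - 14*J (M(J) = J*(-14) - 2 = -14*J - 2 = -2 - 14*J)
((-44 + (-5 + 2)*M(2))*P)*31 = ((-44 + (-5 + 2)*(-2 - 14*2))*157)*31 = ((-44 - 3*(-2 - 28))*157)*31 = ((-44 - 3*(-30))*157)*31 = ((-44 + 90)*157)*31 = (46*157)*31 = 7222*31 = 223882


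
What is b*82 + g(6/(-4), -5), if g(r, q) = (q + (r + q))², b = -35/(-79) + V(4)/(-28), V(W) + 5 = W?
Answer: 379375/2212 ≈ 171.51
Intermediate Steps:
V(W) = -5 + W
b = 1059/2212 (b = -35/(-79) + (-5 + 4)/(-28) = -35*(-1/79) - 1*(-1/28) = 35/79 + 1/28 = 1059/2212 ≈ 0.47875)
g(r, q) = (r + 2*q)² (g(r, q) = (q + (q + r))² = (r + 2*q)²)
b*82 + g(6/(-4), -5) = (1059/2212)*82 + (6/(-4) + 2*(-5))² = 43419/1106 + (6*(-¼) - 10)² = 43419/1106 + (-3/2 - 10)² = 43419/1106 + (-23/2)² = 43419/1106 + 529/4 = 379375/2212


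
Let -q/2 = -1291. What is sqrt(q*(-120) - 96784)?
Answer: 4*I*sqrt(25414) ≈ 637.67*I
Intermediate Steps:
q = 2582 (q = -2*(-1291) = 2582)
sqrt(q*(-120) - 96784) = sqrt(2582*(-120) - 96784) = sqrt(-309840 - 96784) = sqrt(-406624) = 4*I*sqrt(25414)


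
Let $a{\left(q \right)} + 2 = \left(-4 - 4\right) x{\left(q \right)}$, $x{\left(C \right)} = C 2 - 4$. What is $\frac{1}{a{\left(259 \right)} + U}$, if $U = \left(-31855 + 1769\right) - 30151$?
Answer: $- \frac{1}{64351} \approx -1.554 \cdot 10^{-5}$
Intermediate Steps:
$x{\left(C \right)} = -4 + 2 C$ ($x{\left(C \right)} = 2 C - 4 = -4 + 2 C$)
$a{\left(q \right)} = 30 - 16 q$ ($a{\left(q \right)} = -2 + \left(-4 - 4\right) \left(-4 + 2 q\right) = -2 - 8 \left(-4 + 2 q\right) = -2 - \left(-32 + 16 q\right) = 30 - 16 q$)
$U = -60237$ ($U = -30086 - 30151 = -60237$)
$\frac{1}{a{\left(259 \right)} + U} = \frac{1}{\left(30 - 4144\right) - 60237} = \frac{1}{-4114 - 60237} = \frac{1}{-64351} = - \frac{1}{64351}$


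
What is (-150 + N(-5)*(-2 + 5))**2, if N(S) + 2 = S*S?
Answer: 6561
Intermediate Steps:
N(S) = -2 + S**2 (N(S) = -2 + S*S = -2 + S**2)
(-150 + N(-5)*(-2 + 5))**2 = (-150 + (-2 + (-5)**2)*(-2 + 5))**2 = (-150 + (-2 + 25)*3)**2 = (-150 + 23*3)**2 = (-150 + 69)**2 = (-81)**2 = 6561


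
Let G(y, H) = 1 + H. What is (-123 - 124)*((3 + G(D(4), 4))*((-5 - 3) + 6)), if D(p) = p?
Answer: 3952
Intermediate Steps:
(-123 - 124)*((3 + G(D(4), 4))*((-5 - 3) + 6)) = (-123 - 124)*((3 + (1 + 4))*((-5 - 3) + 6)) = -247*(3 + 5)*(-8 + 6) = -1976*(-2) = -247*(-16) = 3952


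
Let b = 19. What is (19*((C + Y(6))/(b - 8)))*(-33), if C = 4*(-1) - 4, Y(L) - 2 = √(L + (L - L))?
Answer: 342 - 57*√6 ≈ 202.38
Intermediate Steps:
Y(L) = 2 + √L (Y(L) = 2 + √(L + (L - L)) = 2 + √(L + 0) = 2 + √L)
C = -8 (C = -4 - 4 = -8)
(19*((C + Y(6))/(b - 8)))*(-33) = (19*((-8 + (2 + √6))/(19 - 8)))*(-33) = (19*((-6 + √6)/11))*(-33) = (19*((-6 + √6)*(1/11)))*(-33) = (19*(-6/11 + √6/11))*(-33) = (-114/11 + 19*√6/11)*(-33) = 342 - 57*√6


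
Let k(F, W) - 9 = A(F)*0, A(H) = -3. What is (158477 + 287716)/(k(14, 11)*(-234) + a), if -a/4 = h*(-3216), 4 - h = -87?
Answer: 148731/389506 ≈ 0.38184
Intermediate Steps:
h = 91 (h = 4 - 1*(-87) = 4 + 87 = 91)
k(F, W) = 9 (k(F, W) = 9 - 3*0 = 9 + 0 = 9)
a = 1170624 (a = -364*(-3216) = -4*(-292656) = 1170624)
(158477 + 287716)/(k(14, 11)*(-234) + a) = (158477 + 287716)/(9*(-234) + 1170624) = 446193/(-2106 + 1170624) = 446193/1168518 = 446193*(1/1168518) = 148731/389506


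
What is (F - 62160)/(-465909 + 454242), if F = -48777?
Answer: 36979/3889 ≈ 9.5086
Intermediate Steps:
(F - 62160)/(-465909 + 454242) = (-48777 - 62160)/(-465909 + 454242) = -110937/(-11667) = -110937*(-1/11667) = 36979/3889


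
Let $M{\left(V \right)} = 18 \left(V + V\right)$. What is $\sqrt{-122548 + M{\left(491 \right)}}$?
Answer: $2 i \sqrt{26218} \approx 323.84 i$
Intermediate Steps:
$M{\left(V \right)} = 36 V$ ($M{\left(V \right)} = 18 \cdot 2 V = 36 V$)
$\sqrt{-122548 + M{\left(491 \right)}} = \sqrt{-122548 + 36 \cdot 491} = \sqrt{-122548 + 17676} = \sqrt{-104872} = 2 i \sqrt{26218}$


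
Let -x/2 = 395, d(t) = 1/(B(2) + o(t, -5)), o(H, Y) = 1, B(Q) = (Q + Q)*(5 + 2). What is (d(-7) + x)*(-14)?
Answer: 320726/29 ≈ 11060.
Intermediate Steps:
B(Q) = 14*Q (B(Q) = (2*Q)*7 = 14*Q)
d(t) = 1/29 (d(t) = 1/(14*2 + 1) = 1/(28 + 1) = 1/29)
x = -790 (x = -2*395 = -790)
(d(-7) + x)*(-14) = (1/29 - 790)*(-14) = -22909/29*(-14) = 320726/29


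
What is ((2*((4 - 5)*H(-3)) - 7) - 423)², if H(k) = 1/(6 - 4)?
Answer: 185761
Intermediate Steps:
H(k) = ½ (H(k) = 1/2 = ½)
((2*((4 - 5)*H(-3)) - 7) - 423)² = ((2*((4 - 5)*(½)) - 7) - 423)² = ((2*(-1*½) - 7) - 423)² = ((2*(-½) - 7) - 423)² = ((-1 - 7) - 423)² = (-8 - 423)² = (-431)² = 185761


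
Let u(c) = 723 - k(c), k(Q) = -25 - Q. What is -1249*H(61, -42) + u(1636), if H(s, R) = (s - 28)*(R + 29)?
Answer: 538205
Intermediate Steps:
u(c) = 748 + c (u(c) = 723 - (-25 - c) = 723 + (25 + c) = 748 + c)
H(s, R) = (-28 + s)*(29 + R)
-1249*H(61, -42) + u(1636) = -1249*(-812 - 28*(-42) + 29*61 - 42*61) + (748 + 1636) = -1249*(-812 + 1176 + 1769 - 2562) + 2384 = -1249*(-429) + 2384 = 535821 + 2384 = 538205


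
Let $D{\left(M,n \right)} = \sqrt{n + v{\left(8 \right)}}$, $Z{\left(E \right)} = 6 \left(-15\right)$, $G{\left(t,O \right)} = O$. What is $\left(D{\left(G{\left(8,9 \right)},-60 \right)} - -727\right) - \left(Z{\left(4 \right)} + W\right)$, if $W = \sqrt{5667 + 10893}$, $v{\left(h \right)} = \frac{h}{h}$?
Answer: $817 - 12 \sqrt{115} + i \sqrt{59} \approx 688.31 + 7.6811 i$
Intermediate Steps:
$v{\left(h \right)} = 1$
$Z{\left(E \right)} = -90$
$D{\left(M,n \right)} = \sqrt{1 + n}$ ($D{\left(M,n \right)} = \sqrt{n + 1} = \sqrt{1 + n}$)
$W = 12 \sqrt{115}$ ($W = \sqrt{16560} = 12 \sqrt{115} \approx 128.69$)
$\left(D{\left(G{\left(8,9 \right)},-60 \right)} - -727\right) - \left(Z{\left(4 \right)} + W\right) = \left(\sqrt{1 - 60} - -727\right) - \left(-90 + 12 \sqrt{115}\right) = \left(\sqrt{-59} + 727\right) + \left(90 - 12 \sqrt{115}\right) = \left(i \sqrt{59} + 727\right) + \left(90 - 12 \sqrt{115}\right) = \left(727 + i \sqrt{59}\right) + \left(90 - 12 \sqrt{115}\right) = 817 - 12 \sqrt{115} + i \sqrt{59}$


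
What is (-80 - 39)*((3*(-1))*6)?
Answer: 2142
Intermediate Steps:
(-80 - 39)*((3*(-1))*6) = -(-357)*6 = -119*(-18) = 2142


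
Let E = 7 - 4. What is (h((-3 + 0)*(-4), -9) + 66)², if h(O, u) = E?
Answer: 4761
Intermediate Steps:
E = 3
h(O, u) = 3
(h((-3 + 0)*(-4), -9) + 66)² = (3 + 66)² = 69² = 4761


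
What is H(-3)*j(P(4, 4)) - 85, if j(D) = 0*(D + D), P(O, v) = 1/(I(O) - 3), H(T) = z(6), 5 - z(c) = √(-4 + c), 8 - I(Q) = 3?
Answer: -85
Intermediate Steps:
I(Q) = 5 (I(Q) = 8 - 1*3 = 8 - 3 = 5)
z(c) = 5 - √(-4 + c)
H(T) = 5 - √2 (H(T) = 5 - √(-4 + 6) = 5 - √2)
P(O, v) = ½ (P(O, v) = 1/(5 - 3) = 1/2 = ½)
j(D) = 0 (j(D) = 0*(2*D) = 0)
H(-3)*j(P(4, 4)) - 85 = (5 - √2)*0 - 85 = 0 - 85 = -85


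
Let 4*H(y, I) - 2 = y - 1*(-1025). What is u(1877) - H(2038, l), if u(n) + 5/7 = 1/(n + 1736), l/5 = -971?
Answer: -77589147/101164 ≈ -766.96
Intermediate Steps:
l = -4855 (l = 5*(-971) = -4855)
H(y, I) = 1027/4 + y/4 (H(y, I) = 1/2 + (y - 1*(-1025))/4 = 1/2 + (y + 1025)/4 = 1/2 + (1025 + y)/4 = 1/2 + (1025/4 + y/4) = 1027/4 + y/4)
u(n) = -5/7 + 1/(1736 + n) (u(n) = -5/7 + 1/(n + 1736) = -5/7 + 1/(1736 + n))
u(1877) - H(2038, l) = (-8673 - 5*1877)/(7*(1736 + 1877)) - (1027/4 + (1/4)*2038) = (1/7)*(-8673 - 9385)/3613 - (1027/4 + 1019/2) = (1/7)*(1/3613)*(-18058) - 1*3065/4 = -18058/25291 - 3065/4 = -77589147/101164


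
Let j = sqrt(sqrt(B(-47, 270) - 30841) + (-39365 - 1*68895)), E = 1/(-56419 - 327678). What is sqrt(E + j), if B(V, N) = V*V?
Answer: sqrt(-384097 + 147530505409*sqrt(2)*sqrt(-54130 + I*sqrt(7158)))/384097 ≈ 12.831 + 12.821*I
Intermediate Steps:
B(V, N) = V**2
E = -1/384097 (E = 1/(-384097) = -1/384097 ≈ -2.6035e-6)
j = sqrt(-108260 + 2*I*sqrt(7158)) (j = sqrt(sqrt((-47)**2 - 30841) + (-39365 - 1*68895)) = sqrt(sqrt(2209 - 30841) + (-39365 - 68895)) = sqrt(sqrt(-28632) - 108260) = sqrt(2*I*sqrt(7158) - 108260) = sqrt(-108260 + 2*I*sqrt(7158)) ≈ 0.257 + 329.03*I)
sqrt(E + j) = sqrt(-1/384097 + sqrt(-108260 + 2*I*sqrt(7158)))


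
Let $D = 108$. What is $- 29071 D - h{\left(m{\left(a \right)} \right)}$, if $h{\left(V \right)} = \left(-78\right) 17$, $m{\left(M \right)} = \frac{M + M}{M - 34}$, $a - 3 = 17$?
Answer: $-3138342$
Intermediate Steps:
$a = 20$ ($a = 3 + 17 = 20$)
$m{\left(M \right)} = \frac{2 M}{-34 + M}$
$h{\left(V \right)} = -1326$
$- 29071 D - h{\left(m{\left(a \right)} \right)} = \left(-29071\right) 108 - -1326 = -3139668 + 1326 = -3138342$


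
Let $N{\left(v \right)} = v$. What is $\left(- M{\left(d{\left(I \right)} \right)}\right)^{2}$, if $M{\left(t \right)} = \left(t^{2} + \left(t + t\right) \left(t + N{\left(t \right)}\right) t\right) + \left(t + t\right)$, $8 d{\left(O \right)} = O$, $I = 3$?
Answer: $\frac{19881}{16384} \approx 1.2134$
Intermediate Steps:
$d{\left(O \right)} = \frac{O}{8}$
$M{\left(t \right)} = t^{2} + 2 t + 4 t^{3}$ ($M{\left(t \right)} = \left(t^{2} + \left(t + t\right) \left(t + t\right) t\right) + \left(t + t\right) = \left(t^{2} + 2 t 2 t t\right) + 2 t = \left(t^{2} + 4 t^{2} t\right) + 2 t = \left(t^{2} + 4 t^{3}\right) + 2 t = t^{2} + 2 t + 4 t^{3}$)
$\left(- M{\left(d{\left(I \right)} \right)}\right)^{2} = \left(- \frac{1}{8} \cdot 3 \left(2 + \frac{1}{8} \cdot 3 + 4 \left(\frac{1}{8} \cdot 3\right)^{2}\right)\right)^{2} = \left(- \frac{3 \left(2 + \frac{3}{8} + 4 \left(\frac{3}{8}\right)^{2}\right)}{8}\right)^{2} = \left(- \frac{3 \left(2 + \frac{3}{8} + 4 \cdot \frac{9}{64}\right)}{8}\right)^{2} = \left(- \frac{3 \left(2 + \frac{3}{8} + \frac{9}{16}\right)}{8}\right)^{2} = \left(- \frac{3 \cdot 47}{8 \cdot 16}\right)^{2} = \left(\left(-1\right) \frac{141}{128}\right)^{2} = \left(- \frac{141}{128}\right)^{2} = \frac{19881}{16384}$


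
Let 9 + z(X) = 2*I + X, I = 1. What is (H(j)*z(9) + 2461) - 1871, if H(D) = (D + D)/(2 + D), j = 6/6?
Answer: 1774/3 ≈ 591.33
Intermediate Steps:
j = 1 (j = 6*(⅙) = 1)
H(D) = 2*D/(2 + D) (H(D) = (2*D)/(2 + D) = 2*D/(2 + D))
z(X) = -7 + X (z(X) = -9 + (2*1 + X) = -9 + (2 + X) = -7 + X)
(H(j)*z(9) + 2461) - 1871 = ((2*1/(2 + 1))*(-7 + 9) + 2461) - 1871 = ((2*1/3)*2 + 2461) - 1871 = ((2*1*(⅓))*2 + 2461) - 1871 = ((⅔)*2 + 2461) - 1871 = (4/3 + 2461) - 1871 = 7387/3 - 1871 = 1774/3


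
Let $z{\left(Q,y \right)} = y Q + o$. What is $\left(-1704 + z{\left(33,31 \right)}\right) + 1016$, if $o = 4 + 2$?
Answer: $341$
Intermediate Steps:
$o = 6$
$z{\left(Q,y \right)} = 6 + Q y$ ($z{\left(Q,y \right)} = y Q + 6 = Q y + 6 = 6 + Q y$)
$\left(-1704 + z{\left(33,31 \right)}\right) + 1016 = \left(-1704 + \left(6 + 33 \cdot 31\right)\right) + 1016 = \left(-1704 + \left(6 + 1023\right)\right) + 1016 = \left(-1704 + 1029\right) + 1016 = -675 + 1016 = 341$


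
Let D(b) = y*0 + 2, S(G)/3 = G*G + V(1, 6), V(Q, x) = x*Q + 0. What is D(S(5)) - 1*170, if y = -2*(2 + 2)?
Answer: -168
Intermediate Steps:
y = -8 (y = -2*4 = -8)
V(Q, x) = Q*x (V(Q, x) = Q*x + 0 = Q*x)
S(G) = 18 + 3*G² (S(G) = 3*(G*G + 1*6) = 3*(G² + 6) = 3*(6 + G²) = 18 + 3*G²)
D(b) = 2 (D(b) = -8*0 + 2 = 0 + 2 = 2)
D(S(5)) - 1*170 = 2 - 1*170 = 2 - 170 = -168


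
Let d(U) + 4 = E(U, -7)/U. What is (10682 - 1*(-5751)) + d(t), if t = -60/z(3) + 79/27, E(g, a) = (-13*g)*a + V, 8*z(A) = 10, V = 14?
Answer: 20104462/1217 ≈ 16520.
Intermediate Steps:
z(A) = 5/4 (z(A) = (⅛)*10 = 5/4)
E(g, a) = 14 - 13*a*g (E(g, a) = (-13*g)*a + 14 = -13*a*g + 14 = 14 - 13*a*g)
t = -1217/27 (t = -60/5/4 + 79/27 = -60*⅘ + 79*(1/27) = -48 + 79/27 = -1217/27 ≈ -45.074)
d(U) = -4 + (14 + 91*U)/U (d(U) = -4 + (14 - 13*(-7)*U)/U = -4 + (14 + 91*U)/U)
(10682 - 1*(-5751)) + d(t) = (10682 - 1*(-5751)) + (87 + 14/(-1217/27)) = (10682 + 5751) + (87 + 14*(-27/1217)) = 16433 + (87 - 378/1217) = 16433 + 105501/1217 = 20104462/1217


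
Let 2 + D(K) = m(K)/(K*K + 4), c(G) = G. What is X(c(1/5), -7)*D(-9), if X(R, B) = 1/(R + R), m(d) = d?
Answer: -179/34 ≈ -5.2647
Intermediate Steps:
X(R, B) = 1/(2*R)
D(K) = -2 + K/(4 + K²) (D(K) = -2 + K/(K*K + 4) = -2 + K/(K² + 4) = -2 + K/(4 + K²))
X(c(1/5), -7)*D(-9) = (1/(2*(1/5)))*((-8 - 9 - 2*(-9)²)/(4 + (-9)²)) = (1/(2*(⅕)))*((-8 - 9 - 2*81)/(4 + 81)) = ((½)*5)*((-8 - 9 - 162)/85) = 5*((1/85)*(-179))/2 = (5/2)*(-179/85) = -179/34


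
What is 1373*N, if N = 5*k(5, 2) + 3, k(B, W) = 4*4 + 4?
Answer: 141419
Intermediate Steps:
k(B, W) = 20 (k(B, W) = 16 + 4 = 20)
N = 103 (N = 5*20 + 3 = 100 + 3 = 103)
1373*N = 1373*103 = 141419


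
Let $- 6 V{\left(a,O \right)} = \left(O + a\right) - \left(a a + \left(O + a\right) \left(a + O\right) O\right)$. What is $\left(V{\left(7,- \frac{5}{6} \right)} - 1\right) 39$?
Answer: $\frac{14443}{432} \approx 33.433$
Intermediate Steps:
$V{\left(a,O \right)} = - \frac{O}{6} - \frac{a}{6} + \frac{a^{2}}{6} + \frac{O \left(O + a\right)^{2}}{6}$ ($V{\left(a,O \right)} = - \frac{\left(O + a\right) - \left(a a + \left(O + a\right) \left(a + O\right) O\right)}{6} = - \frac{\left(O + a\right) - \left(a^{2} + \left(O + a\right) \left(O + a\right) O\right)}{6} = - \frac{\left(O + a\right) - \left(a^{2} + \left(O + a\right)^{2} O\right)}{6} = - \frac{\left(O + a\right) - \left(a^{2} + O \left(O + a\right)^{2}\right)}{6} = - \frac{O + a - a^{2} - O \left(O + a\right)^{2}}{6} = - \frac{O}{6} - \frac{a}{6} + \frac{a^{2}}{6} + \frac{O \left(O + a\right)^{2}}{6}$)
$\left(V{\left(7,- \frac{5}{6} \right)} - 1\right) 39 = \left(\left(- \frac{\left(-5\right) \frac{1}{6}}{6} - \frac{7}{6} + \frac{7^{2}}{6} + \frac{- \frac{5}{6} \left(- \frac{5}{6} + 7\right)^{2}}{6}\right) - 1\right) 39 = \left(\left(- \frac{\left(-5\right) \frac{1}{6}}{6} - \frac{7}{6} + \frac{1}{6} \cdot 49 + \frac{\left(-5\right) \frac{1}{6} \left(\left(-5\right) \frac{1}{6} + 7\right)^{2}}{6}\right) - 1\right) 39 = \left(\left(\left(- \frac{1}{6}\right) \left(- \frac{5}{6}\right) - \frac{7}{6} + \frac{49}{6} + \frac{1}{6} \left(- \frac{5}{6}\right) \left(- \frac{5}{6} + 7\right)^{2}\right) - 1\right) 39 = \left(\left(\frac{5}{36} - \frac{7}{6} + \frac{49}{6} + \frac{1}{6} \left(- \frac{5}{6}\right) \left(\frac{37}{6}\right)^{2}\right) - 1\right) 39 = \left(\left(\frac{5}{36} - \frac{7}{6} + \frac{49}{6} + \frac{1}{6} \left(- \frac{5}{6}\right) \frac{1369}{36}\right) - 1\right) 39 = \left(\left(\frac{5}{36} - \frac{7}{6} + \frac{49}{6} - \frac{6845}{1296}\right) - 1\right) 39 = \left(\frac{2407}{1296} - 1\right) 39 = \frac{1111}{1296} \cdot 39 = \frac{14443}{432}$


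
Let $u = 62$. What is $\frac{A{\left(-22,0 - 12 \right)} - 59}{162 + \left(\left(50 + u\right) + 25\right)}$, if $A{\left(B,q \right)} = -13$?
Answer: $- \frac{72}{299} \approx -0.2408$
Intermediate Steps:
$\frac{A{\left(-22,0 - 12 \right)} - 59}{162 + \left(\left(50 + u\right) + 25\right)} = \frac{-13 - 59}{162 + \left(\left(50 + 62\right) + 25\right)} = - \frac{72}{162 + \left(112 + 25\right)} = - \frac{72}{162 + 137} = - \frac{72}{299}$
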